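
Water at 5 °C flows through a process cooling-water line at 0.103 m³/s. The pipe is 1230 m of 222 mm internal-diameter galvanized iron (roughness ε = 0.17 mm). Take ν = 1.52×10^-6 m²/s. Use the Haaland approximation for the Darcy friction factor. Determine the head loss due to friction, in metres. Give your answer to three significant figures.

h_f ≈ 38.5 m

V = 4Q/(πD²) = 4·0.103/(π·0.222²) = 2.661 m/s
Re = VD/ν = 2.661·0.222/1.52×10^-6 = 3.89×10^5 → turbulent
ε/D = 0.17/222 = 7.66×10^-4
Haaland: f = 0.01925
h_f = f(L/D)V²/(2g) = 0.01925·(1230/0.222)·2.661²/(2·9.81) = 38.50 m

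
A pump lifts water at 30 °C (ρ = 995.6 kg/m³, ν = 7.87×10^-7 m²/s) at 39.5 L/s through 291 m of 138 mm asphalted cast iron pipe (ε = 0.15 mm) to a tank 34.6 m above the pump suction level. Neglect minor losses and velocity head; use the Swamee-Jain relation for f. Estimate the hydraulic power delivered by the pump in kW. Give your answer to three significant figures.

V = 4Q/(πD²) = 2.641 m/s; Re = 4.63×10^5; ε/D = 0.00109; f = 0.02077
h_f = f(L/D)V²/2g = 15.57 m
Total head H = z + h_f = 34.6 + 15.57 = 50.17 m
P_hyd = ρgQH = 995.6·9.81·0.0395·50.17 = 19.36 kW

P_hyd ≈ 19.4 kW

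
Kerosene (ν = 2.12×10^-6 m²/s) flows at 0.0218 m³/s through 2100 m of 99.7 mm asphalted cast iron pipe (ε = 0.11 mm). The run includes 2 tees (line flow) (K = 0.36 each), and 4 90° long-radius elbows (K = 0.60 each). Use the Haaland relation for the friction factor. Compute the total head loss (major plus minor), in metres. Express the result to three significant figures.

H_L ≈ 184 m

V = 4Q/(πD²) = 2.792 m/s; V²/2g = 0.3974 m
Re = 1.31×10^5, ε/D = 0.00110 → f = 0.02186 (Haaland)
Major: h_f = f(L/D)·V²/2g = 0.02186·21063·0.3974 = 183.0 m
Minor: ΣK = 3.12; h_m = ΣK·V²/2g = 1.240 m
Total H_L = 183.0 + 1.240 = 184.2 m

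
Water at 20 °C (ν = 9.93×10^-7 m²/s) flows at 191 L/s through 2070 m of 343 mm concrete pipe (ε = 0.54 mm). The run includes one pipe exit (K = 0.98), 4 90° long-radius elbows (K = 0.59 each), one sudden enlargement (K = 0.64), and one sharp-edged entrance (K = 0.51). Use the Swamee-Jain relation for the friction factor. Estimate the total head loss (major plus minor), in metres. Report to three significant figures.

V = 4Q/(πD²) = 2.067 m/s; V²/2g = 0.2178 m
Re = 7.14×10^5, ε/D = 0.00157 → f = 0.02240 (Swamee-Jain)
Major: h_f = f(L/D)·V²/2g = 0.02240·6035·0.2178 = 29.44 m
Minor: ΣK = 4.49; h_m = ΣK·V²/2g = 0.9778 m
Total H_L = 29.44 + 0.9778 = 30.42 m

H_L ≈ 30.4 m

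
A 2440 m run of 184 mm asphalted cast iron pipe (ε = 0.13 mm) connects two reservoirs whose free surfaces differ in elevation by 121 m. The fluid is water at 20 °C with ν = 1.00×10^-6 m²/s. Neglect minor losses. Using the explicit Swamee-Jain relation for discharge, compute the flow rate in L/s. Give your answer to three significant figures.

Swamee-Jain (Type II): Q = -0.965·√(gD⁵h_f/L)·ln[ε/(3.7D) + √(3.17ν²L/(gD³h_f))]
√(gD⁵h_f/L) = √(9.81·0.184⁵·121/2440) = 0.01013
ε/(3.7D) = 1.91×10^-4; √(3.17ν²L/(gD³h_f)) = 3.23×10^-5
Q = -0.965·0.01013·ln(2.233×10^-4) = 0.08218 m³/s
Check: V = 3.09 m/s, Re = 5.69×10^5, f = 0.01887, h_f = 122 m ≈ 121 m ✓

Q ≈ 82.2 L/s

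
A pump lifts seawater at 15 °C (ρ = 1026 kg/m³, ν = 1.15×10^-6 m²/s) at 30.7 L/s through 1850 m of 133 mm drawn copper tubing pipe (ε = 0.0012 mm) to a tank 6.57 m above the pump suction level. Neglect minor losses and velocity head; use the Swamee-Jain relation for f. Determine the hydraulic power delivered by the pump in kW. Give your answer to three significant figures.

V = 4Q/(πD²) = 2.210 m/s; Re = 2.56×10^5; ε/D = 9.02×10^-6; f = 0.01491
h_f = f(L/D)V²/2g = 51.62 m
Total head H = z + h_f = 6.57 + 51.62 = 58.19 m
P_hyd = ρgQH = 1026·9.81·0.0307·58.19 = 17.98 kW

P_hyd ≈ 18.0 kW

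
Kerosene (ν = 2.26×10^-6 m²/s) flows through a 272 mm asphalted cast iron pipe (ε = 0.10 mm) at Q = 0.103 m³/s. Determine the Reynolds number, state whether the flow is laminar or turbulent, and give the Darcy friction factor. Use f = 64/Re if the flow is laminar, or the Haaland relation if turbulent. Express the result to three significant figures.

Re ≈ 2.13×10^5; turbulent; f ≈ 0.0178

V = 4Q/(πD²) = 1.773 m/s
Re = VD/ν = 1.773·0.272/2.26×10^-6 = 2.13×10^5
Re > 4000 → turbulent; ε/D = 3.68×10^-4
Haaland: f = 0.01779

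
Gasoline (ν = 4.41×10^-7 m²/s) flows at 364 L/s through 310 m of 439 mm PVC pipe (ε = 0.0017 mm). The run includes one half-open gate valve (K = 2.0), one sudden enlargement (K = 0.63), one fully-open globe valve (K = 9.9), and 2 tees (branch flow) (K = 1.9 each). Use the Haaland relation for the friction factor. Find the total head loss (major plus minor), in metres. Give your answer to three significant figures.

H_L ≈ 6.93 m

V = 4Q/(πD²) = 2.405 m/s; V²/2g = 0.2948 m
Re = 2.39×10^6, ε/D = 3.87×10^-6 → f = 0.01018 (Haaland)
Major: h_f = f(L/D)·V²/2g = 0.01018·706.2·0.2948 = 2.118 m
Minor: ΣK = 16.3; h_m = ΣK·V²/2g = 4.813 m
Total H_L = 2.118 + 4.813 = 6.932 m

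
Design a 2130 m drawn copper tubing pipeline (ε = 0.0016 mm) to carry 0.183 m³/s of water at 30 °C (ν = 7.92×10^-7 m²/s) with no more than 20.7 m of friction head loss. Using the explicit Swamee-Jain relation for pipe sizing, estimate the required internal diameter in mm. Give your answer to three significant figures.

Swamee-Jain (Type III): D = 0.66·[ε^1.25·(LQ²/(gh_f))^4.75 + ν·Q^9.4·(L/(gh_f))^5.2]^0.04
LQ²/(gh_f) = 0.3513; L/(gh_f) = 10.49
Term 1 = ε^1.25·(…)^4.75 = 3.95×10^-10; Term 2 = ν·Q^9.4·(…)^5.2 = 1.88×10^-8
D = 0.66·(3.95×10^-10 + 1.88×10^-8)^0.04 = 0.3242 m = 324 mm
Check: V = 2.22 m/s, Re = 9.07×10^5, f = 0.01192, h_f = 19.6 m ≈ 20.7 m ✓

D ≈ 324 mm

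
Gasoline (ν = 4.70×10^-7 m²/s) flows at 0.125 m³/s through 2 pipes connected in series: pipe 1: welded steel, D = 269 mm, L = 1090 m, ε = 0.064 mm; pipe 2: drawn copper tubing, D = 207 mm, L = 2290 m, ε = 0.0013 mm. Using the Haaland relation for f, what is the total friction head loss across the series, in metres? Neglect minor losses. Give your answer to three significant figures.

H ≈ 99.2 m

Pipe 1: V = 2.199 m/s, Re = 1.26×10^6, ε/D = 2.38×10^-4, f = 0.01486, h_1 = f(L/D)V²/2g = 14.85 m
Pipe 2: V = 3.714 m/s, Re = 1.64×10^6, ε/D = 6.28×10^-6, f = 0.01084, h_2 = f(L/D)V²/2g = 84.32 m
Series → Q common, losses add: H = Σh = 99.17 m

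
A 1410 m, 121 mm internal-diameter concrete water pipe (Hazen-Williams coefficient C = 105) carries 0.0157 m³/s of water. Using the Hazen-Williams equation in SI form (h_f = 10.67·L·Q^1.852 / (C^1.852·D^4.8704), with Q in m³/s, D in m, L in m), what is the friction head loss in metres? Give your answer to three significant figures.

h_f = 10.67·1410·0.0157^1.852 / (105^1.852·0.121^4.8704) = 36.32 m

h_f ≈ 36.3 m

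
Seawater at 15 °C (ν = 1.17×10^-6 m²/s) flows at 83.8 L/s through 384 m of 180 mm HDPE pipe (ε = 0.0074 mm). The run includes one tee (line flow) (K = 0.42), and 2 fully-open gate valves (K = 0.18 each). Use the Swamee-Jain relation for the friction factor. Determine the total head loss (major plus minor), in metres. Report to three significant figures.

V = 4Q/(πD²) = 3.293 m/s; V²/2g = 0.5527 m
Re = 5.07×10^5, ε/D = 4.11×10^-5 → f = 0.01369 (Swamee-Jain)
Major: h_f = f(L/D)·V²/2g = 0.01369·2133·0.5527 = 16.14 m
Minor: ΣK = 0.780; h_m = ΣK·V²/2g = 0.4311 m
Total H_L = 16.14 + 0.4311 = 16.57 m

H_L ≈ 16.6 m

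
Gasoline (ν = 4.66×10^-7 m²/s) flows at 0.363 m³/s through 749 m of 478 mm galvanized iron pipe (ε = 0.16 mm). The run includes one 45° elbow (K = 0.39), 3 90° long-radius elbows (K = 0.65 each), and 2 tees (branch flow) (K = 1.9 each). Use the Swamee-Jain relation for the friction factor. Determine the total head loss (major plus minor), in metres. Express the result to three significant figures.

H_L ≈ 6.41 m

V = 4Q/(πD²) = 2.023 m/s; V²/2g = 0.2086 m
Re = 2.07×10^6, ε/D = 3.35×10^-4 → f = 0.01570 (Swamee-Jain)
Major: h_f = f(L/D)·V²/2g = 0.01570·1567·0.2086 = 5.132 m
Minor: ΣK = 6.14; h_m = ΣK·V²/2g = 1.281 m
Total H_L = 5.132 + 1.281 = 6.412 m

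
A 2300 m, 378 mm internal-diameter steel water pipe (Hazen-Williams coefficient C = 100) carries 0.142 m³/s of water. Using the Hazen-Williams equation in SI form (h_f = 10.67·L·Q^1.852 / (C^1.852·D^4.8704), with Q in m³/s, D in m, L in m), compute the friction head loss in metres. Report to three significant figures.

h_f = 10.67·2300·0.142^1.852 / (100^1.852·0.378^4.8704) = 14.92 m

h_f ≈ 14.9 m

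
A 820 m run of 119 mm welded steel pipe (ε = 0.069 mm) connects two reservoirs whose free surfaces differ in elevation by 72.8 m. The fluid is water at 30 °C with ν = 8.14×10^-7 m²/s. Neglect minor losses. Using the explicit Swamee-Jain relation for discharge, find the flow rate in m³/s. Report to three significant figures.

Q ≈ 0.0376 m³/s

Swamee-Jain (Type II): Q = -0.965·√(gD⁵h_f/L)·ln[ε/(3.7D) + √(3.17ν²L/(gD³h_f))]
√(gD⁵h_f/L) = √(9.81·0.119⁵·72.8/820) = 0.004559
ε/(3.7D) = 1.57×10^-4; √(3.17ν²L/(gD³h_f)) = 3.78×10^-5
Q = -0.965·0.004559·ln(1.945×10^-4) = 0.03759 m³/s
Check: V = 3.38 m/s, Re = 4.94×10^5, f = 0.01827, h_f = 73.3 m ≈ 72.8 m ✓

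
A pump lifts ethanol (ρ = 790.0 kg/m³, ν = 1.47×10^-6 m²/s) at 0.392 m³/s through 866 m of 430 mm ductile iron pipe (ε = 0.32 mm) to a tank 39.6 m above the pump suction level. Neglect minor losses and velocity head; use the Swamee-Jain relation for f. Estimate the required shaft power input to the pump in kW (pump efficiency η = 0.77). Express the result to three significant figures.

P_shaft ≈ 212 kW

V = 4Q/(πD²) = 2.699 m/s; Re = 7.90×10^5; ε/D = 7.44×10^-4; f = 0.01887
h_f = f(L/D)V²/2g = 14.12 m
Total head H = z + h_f = 39.6 + 14.12 = 53.72 m
P_hyd = ρgQH = 790.0·9.81·0.392·53.72 = 163.2 kW
P_shaft = P_hyd/η = 163.2/0.77 = 211.9 kW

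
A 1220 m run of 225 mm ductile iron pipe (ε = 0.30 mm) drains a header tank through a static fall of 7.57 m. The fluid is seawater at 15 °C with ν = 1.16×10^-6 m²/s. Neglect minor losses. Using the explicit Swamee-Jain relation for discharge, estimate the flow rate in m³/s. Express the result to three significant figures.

Swamee-Jain (Type II): Q = -0.965·√(gD⁵h_f/L)·ln[ε/(3.7D) + √(3.17ν²L/(gD³h_f))]
√(gD⁵h_f/L) = √(9.81·0.225⁵·7.57/1220) = 0.005925
ε/(3.7D) = 3.60×10^-4; √(3.17ν²L/(gD³h_f)) = 7.84×10^-5
Q = -0.965·0.005925·ln(4.388×10^-4) = 0.04420 m³/s
Check: V = 1.11 m/s, Re = 2.16×10^5, f = 0.02234, h_f = 7.63 m ≈ 7.57 m ✓

Q ≈ 0.0442 m³/s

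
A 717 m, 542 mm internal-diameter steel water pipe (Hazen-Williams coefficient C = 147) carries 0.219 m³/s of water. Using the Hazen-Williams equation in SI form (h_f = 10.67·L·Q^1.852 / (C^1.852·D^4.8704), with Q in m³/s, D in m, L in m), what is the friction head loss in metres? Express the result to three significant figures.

h_f ≈ 0.879 m

h_f = 10.67·717·0.219^1.852 / (147^1.852·0.542^4.8704) = 0.8787 m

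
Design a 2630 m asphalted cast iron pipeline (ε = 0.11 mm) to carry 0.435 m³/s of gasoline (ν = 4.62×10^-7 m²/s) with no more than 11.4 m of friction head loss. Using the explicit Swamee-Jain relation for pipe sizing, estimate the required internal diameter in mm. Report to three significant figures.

Swamee-Jain (Type III): D = 0.66·[ε^1.25·(LQ²/(gh_f))^4.75 + ν·Q^9.4·(L/(gh_f))^5.2]^0.04
LQ²/(gh_f) = 4.450; L/(gh_f) = 23.52
Term 1 = ε^1.25·(…)^4.75 = 0.0135; Term 2 = ν·Q^9.4·(…)^5.2 = 0.00250
D = 0.66·(0.0135 + 0.00250)^0.04 = 0.5594 m = 559 mm
Check: V = 1.77 m/s, Re = 2.14×10^6, f = 0.01424, h_f = 10.7 m ≈ 11.4 m ✓

D ≈ 559 mm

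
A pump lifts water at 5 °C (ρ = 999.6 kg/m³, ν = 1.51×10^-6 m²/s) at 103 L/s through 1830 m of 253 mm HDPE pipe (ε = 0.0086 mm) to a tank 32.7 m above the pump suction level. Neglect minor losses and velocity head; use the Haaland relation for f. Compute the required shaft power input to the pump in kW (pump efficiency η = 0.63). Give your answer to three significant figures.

V = 4Q/(πD²) = 2.049 m/s; Re = 3.43×10^5; ε/D = 3.40×10^-5; f = 0.01431
h_f = f(L/D)V²/2g = 22.14 m
Total head H = z + h_f = 32.7 + 22.14 = 54.84 m
P_hyd = ρgQH = 999.6·9.81·0.103·54.84 = 55.39 kW
P_shaft = P_hyd/η = 55.39/0.63 = 87.92 kW

P_shaft ≈ 87.9 kW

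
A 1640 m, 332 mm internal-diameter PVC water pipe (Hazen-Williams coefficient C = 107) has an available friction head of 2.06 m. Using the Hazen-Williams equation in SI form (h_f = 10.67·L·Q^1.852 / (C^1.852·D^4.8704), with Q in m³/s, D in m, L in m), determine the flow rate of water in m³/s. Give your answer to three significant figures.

Q ≈ 0.0445 m³/s

Rearranging: Q = [h_f·C^1.852·D^4.8704 / (10.67·L)]^(1/1.852)
Q = [2.06·107^1.852·0.332^4.8704 / (10.67·1640)]^0.540 = 0.04451 m³/s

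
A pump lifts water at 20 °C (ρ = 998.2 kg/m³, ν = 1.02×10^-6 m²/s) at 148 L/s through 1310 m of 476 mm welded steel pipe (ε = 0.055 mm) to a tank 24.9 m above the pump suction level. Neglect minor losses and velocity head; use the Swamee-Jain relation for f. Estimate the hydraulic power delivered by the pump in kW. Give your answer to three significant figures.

V = 4Q/(πD²) = 0.8317 m/s; Re = 3.88×10^5; ε/D = 1.16×10^-4; f = 0.01508
h_f = f(L/D)V²/2g = 1.463 m
Total head H = z + h_f = 24.9 + 1.463 = 26.36 m
P_hyd = ρgQH = 998.2·9.81·0.148·26.36 = 38.21 kW

P_hyd ≈ 38.2 kW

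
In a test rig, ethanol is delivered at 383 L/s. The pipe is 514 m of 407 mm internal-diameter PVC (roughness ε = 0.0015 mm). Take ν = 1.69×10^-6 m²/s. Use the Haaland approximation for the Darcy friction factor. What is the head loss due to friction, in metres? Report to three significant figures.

V = 4Q/(πD²) = 4·0.383/(π·0.407²) = 2.944 m/s
Re = VD/ν = 2.944·0.407/1.69×10^-6 = 7.09×10^5 → turbulent
ε/D = 0.0015/407 = 3.69×10^-6
Haaland: f = 0.01233
h_f = f(L/D)V²/(2g) = 0.01233·(514/0.407)·2.944²/(2·9.81) = 6.881 m

h_f ≈ 6.88 m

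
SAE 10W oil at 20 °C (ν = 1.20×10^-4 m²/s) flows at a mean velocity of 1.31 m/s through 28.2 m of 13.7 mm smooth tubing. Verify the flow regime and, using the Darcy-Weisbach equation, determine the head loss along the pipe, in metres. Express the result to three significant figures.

h_f ≈ 77.0 m

Re = VD/ν = 1.31·0.01370/1.20×10^-4 = 150 → laminar (Re < 2300)
f = 64/Re = 0.4279
h_f = f(L/D)V²/(2g) = 0.4279·(28.2/0.01370)·1.31²/(2·9.81) = 77.04 m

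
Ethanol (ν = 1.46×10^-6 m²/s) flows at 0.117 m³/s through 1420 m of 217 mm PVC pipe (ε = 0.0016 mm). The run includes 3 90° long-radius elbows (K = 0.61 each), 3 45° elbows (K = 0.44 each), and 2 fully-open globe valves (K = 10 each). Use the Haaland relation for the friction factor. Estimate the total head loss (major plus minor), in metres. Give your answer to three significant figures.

H_L ≈ 56.2 m

V = 4Q/(πD²) = 3.164 m/s; V²/2g = 0.5101 m
Re = 4.70×10^5, ε/D = 7.37×10^-6 → f = 0.01329 (Haaland)
Major: h_f = f(L/D)·V²/2g = 0.01329·6544·0.5101 = 44.35 m
Minor: ΣK = 23.1; h_m = ΣK·V²/2g = 11.81 m
Total H_L = 44.35 + 11.81 = 56.16 m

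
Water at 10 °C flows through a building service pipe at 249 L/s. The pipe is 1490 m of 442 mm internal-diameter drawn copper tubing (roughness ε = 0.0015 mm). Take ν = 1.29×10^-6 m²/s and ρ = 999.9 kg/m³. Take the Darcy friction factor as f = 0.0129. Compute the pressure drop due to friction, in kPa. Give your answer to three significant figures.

Δp ≈ 57.3 kPa

V = 4Q/(πD²) = 4·0.249/(π·0.442²) = 1.623 m/s
h_f = f(L/D)V²/(2g) = 0.01290·(1490/0.442)·1.623²/(2·9.81) = 5.837 m
Δp = ρg·h_f = 999.9·9.81·5.837 = 57.25 kPa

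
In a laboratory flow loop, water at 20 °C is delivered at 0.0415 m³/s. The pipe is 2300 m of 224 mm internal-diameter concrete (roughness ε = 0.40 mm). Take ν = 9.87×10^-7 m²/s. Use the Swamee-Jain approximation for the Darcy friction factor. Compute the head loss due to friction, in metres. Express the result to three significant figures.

V = 4Q/(πD²) = 4·0.0415/(π·0.224²) = 1.053 m/s
Re = VD/ν = 1.053·0.224/9.87×10^-7 = 2.39×10^5 → turbulent
ε/D = 0.40/224 = 0.00179
Swamee-Jain: f = 0.02370
h_f = f(L/D)V²/(2g) = 0.02370·(2300/0.224)·1.053²/(2·9.81) = 13.76 m

h_f ≈ 13.8 m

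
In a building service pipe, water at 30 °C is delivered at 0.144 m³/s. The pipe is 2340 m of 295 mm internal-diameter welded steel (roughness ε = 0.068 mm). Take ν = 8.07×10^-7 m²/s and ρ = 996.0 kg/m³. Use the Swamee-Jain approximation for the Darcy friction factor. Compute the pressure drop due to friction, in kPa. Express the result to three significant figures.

V = 4Q/(πD²) = 4·0.144/(π·0.295²) = 2.107 m/s
Re = VD/ν = 2.107·0.295/8.07×10^-7 = 7.70×10^5 → turbulent
ε/D = 0.068/295 = 2.31×10^-4
Swamee-Jain: f = 0.01532
h_f = f(L/D)V²/(2g) = 0.01532·(2340/0.295)·2.107²/(2·9.81) = 27.49 m
Δp = ρg·h_f = 996.0·9.81·27.49 = 268.6 kPa

Δp ≈ 269 kPa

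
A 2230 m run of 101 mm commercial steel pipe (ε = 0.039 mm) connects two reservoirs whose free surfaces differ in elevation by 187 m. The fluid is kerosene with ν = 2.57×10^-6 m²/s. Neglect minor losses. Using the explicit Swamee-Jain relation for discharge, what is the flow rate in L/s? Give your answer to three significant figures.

Q ≈ 23.4 L/s

Swamee-Jain (Type II): Q = -0.965·√(gD⁵h_f/L)·ln[ε/(3.7D) + √(3.17ν²L/(gD³h_f))]
√(gD⁵h_f/L) = √(9.81·0.101⁵·187/2230) = 0.002940
ε/(3.7D) = 1.04×10^-4; √(3.17ν²L/(gD³h_f)) = 1.57×10^-4
Q = -0.965·0.002940·ln(2.615×10^-4) = 0.02341 m³/s
Check: V = 2.92 m/s, Re = 1.15×10^5, f = 0.01954, h_f = 188 m ≈ 187 m ✓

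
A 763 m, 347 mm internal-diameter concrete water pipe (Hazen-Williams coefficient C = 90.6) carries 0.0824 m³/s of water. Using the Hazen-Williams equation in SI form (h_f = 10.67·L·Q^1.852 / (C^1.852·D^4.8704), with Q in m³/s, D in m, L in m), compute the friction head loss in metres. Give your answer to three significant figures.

h_f ≈ 3.29 m

h_f = 10.67·763·0.0824^1.852 / (90.6^1.852·0.347^4.8704) = 3.290 m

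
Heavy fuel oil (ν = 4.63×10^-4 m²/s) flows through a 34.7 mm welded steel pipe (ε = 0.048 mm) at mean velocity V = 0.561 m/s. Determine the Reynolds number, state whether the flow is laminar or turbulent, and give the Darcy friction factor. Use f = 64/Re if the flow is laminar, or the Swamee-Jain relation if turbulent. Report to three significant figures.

Re = VD/ν = 0.5610·0.0347/4.63×10^-4 = 42.0
Re < 2300 → laminar → f = 64/Re = 1.522

Re ≈ 42.0; laminar; f = 64/Re ≈ 1.52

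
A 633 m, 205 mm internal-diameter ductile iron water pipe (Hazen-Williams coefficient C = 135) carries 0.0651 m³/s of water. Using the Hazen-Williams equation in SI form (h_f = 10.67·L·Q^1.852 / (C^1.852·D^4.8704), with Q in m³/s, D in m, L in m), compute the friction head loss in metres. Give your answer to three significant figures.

h_f = 10.67·633·0.0651^1.852 / (135^1.852·0.205^4.8704) = 10.94 m

h_f ≈ 10.9 m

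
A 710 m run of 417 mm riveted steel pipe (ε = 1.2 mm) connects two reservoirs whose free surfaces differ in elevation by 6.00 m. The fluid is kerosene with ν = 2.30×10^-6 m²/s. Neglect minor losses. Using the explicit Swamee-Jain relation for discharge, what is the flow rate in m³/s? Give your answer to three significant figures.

Q ≈ 0.221 m³/s

Swamee-Jain (Type II): Q = -0.965·√(gD⁵h_f/L)·ln[ε/(3.7D) + √(3.17ν²L/(gD³h_f))]
√(gD⁵h_f/L) = √(9.81·0.417⁵·6.00/710) = 0.03233
ε/(3.7D) = 7.78×10^-4; √(3.17ν²L/(gD³h_f)) = 5.28×10^-5
Q = -0.965·0.03233·ln(8.306×10^-4) = 0.2213 m³/s
Check: V = 1.62 m/s, Re = 2.94×10^5, f = 0.02649, h_f = 6.04 m ≈ 6.00 m ✓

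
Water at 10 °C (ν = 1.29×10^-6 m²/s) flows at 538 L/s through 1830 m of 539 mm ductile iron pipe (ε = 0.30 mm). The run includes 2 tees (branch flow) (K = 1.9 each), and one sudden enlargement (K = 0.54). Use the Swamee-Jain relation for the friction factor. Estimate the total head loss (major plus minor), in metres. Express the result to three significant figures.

V = 4Q/(πD²) = 2.358 m/s; V²/2g = 0.2834 m
Re = 9.85×10^5, ε/D = 5.57×10^-4 → f = 0.01768 (Swamee-Jain)
Major: h_f = f(L/D)·V²/2g = 0.01768·3395·0.2834 = 17.01 m
Minor: ΣK = 4.34; h_m = ΣK·V²/2g = 1.230 m
Total H_L = 17.01 + 1.230 = 18.24 m

H_L ≈ 18.2 m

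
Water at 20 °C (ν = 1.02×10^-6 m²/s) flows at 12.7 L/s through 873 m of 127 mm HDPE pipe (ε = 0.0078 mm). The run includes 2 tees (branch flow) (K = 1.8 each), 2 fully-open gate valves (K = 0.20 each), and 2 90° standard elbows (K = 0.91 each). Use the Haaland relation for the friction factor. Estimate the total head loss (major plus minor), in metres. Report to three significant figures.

H_L ≈ 6.40 m

V = 4Q/(πD²) = 1.003 m/s; V²/2g = 0.05123 m
Re = 1.25×10^5, ε/D = 6.14×10^-5 → f = 0.01733 (Haaland)
Major: h_f = f(L/D)·V²/2g = 0.01733·6874·0.05123 = 6.102 m
Minor: ΣK = 5.82; h_m = ΣK·V²/2g = 0.2982 m
Total H_L = 6.102 + 0.2982 = 6.401 m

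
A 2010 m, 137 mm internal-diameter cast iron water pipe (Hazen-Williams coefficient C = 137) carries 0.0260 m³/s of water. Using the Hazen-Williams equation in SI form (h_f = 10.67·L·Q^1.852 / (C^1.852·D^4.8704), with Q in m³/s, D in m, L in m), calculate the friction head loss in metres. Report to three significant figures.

h_f = 10.67·2010·0.0260^1.852 / (137^1.852·0.137^4.8704) = 43.97 m

h_f ≈ 44.0 m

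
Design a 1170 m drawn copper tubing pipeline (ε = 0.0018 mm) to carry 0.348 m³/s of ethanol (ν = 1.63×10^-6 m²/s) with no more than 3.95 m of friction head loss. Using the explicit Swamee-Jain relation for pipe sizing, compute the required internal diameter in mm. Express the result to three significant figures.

D ≈ 529 mm

Swamee-Jain (Type III): D = 0.66·[ε^1.25·(LQ²/(gh_f))^4.75 + ν·Q^9.4·(L/(gh_f))^5.2]^0.04
LQ²/(gh_f) = 3.657; L/(gh_f) = 30.19
Term 1 = ε^1.25·(…)^4.75 = 3.12×10^-5; Term 2 = ν·Q^9.4·(…)^5.2 = 0.00397
D = 0.66·(3.12×10^-5 + 0.00397)^0.04 = 0.5292 m = 529 mm
Check: V = 1.58 m/s, Re = 5.14×10^5, f = 0.01308, h_f = 3.69 m ≈ 3.95 m ✓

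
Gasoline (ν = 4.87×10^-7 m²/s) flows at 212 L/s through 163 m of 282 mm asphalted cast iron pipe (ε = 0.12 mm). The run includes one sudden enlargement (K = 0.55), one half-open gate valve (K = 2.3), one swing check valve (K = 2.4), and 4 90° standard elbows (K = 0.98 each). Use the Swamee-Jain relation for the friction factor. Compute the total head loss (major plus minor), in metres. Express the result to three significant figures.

V = 4Q/(πD²) = 3.394 m/s; V²/2g = 0.5872 m
Re = 1.97×10^6, ε/D = 4.26×10^-4 → f = 0.01648 (Swamee-Jain)
Major: h_f = f(L/D)·V²/2g = 0.01648·578.0·0.5872 = 5.594 m
Minor: ΣK = 9.17; h_m = ΣK·V²/2g = 5.385 m
Total H_L = 5.594 + 5.385 = 10.98 m

H_L ≈ 11.0 m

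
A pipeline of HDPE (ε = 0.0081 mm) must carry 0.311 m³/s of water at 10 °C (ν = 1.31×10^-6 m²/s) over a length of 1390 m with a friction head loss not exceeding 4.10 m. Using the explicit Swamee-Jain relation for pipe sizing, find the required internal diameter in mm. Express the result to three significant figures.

D ≈ 518 mm

Swamee-Jain (Type III): D = 0.66·[ε^1.25·(LQ²/(gh_f))^4.75 + ν·Q^9.4·(L/(gh_f))^5.2]^0.04
LQ²/(gh_f) = 3.343; L/(gh_f) = 34.56
Term 1 = ε^1.25·(…)^4.75 = 1.33×10^-4; Term 2 = ν·Q^9.4·(…)^5.2 = 0.00224
D = 0.66·(1.33×10^-4 + 0.00224)^0.04 = 0.5182 m = 518 mm
Check: V = 1.47 m/s, Re = 5.83×10^5, f = 0.01301, h_f = 3.87 m ≈ 4.10 m ✓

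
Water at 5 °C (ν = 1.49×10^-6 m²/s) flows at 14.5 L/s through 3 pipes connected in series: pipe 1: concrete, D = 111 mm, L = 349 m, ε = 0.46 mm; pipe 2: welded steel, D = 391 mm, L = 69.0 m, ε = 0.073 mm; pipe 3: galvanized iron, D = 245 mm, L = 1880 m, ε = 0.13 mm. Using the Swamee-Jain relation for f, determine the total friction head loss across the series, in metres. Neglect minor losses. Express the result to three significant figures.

H ≈ 11.6 m

Pipe 1: V = 1.498 m/s, Re = 1.12×10^5, ε/D = 0.00414, f = 0.02991, h_1 = f(L/D)V²/2g = 10.76 m
Pipe 2: V = 0.1208 m/s, Re = 3.17×10^4, ε/D = 1.87×10^-4, f = 0.02365, h_2 = f(L/D)V²/2g = 0.003103 m
Pipe 3: V = 0.3076 m/s, Re = 5.06×10^4, ε/D = 5.31×10^-4, f = 0.02268, h_3 = f(L/D)V²/2g = 0.8392 m
Series → Q common, losses add: H = Σh = 11.60 m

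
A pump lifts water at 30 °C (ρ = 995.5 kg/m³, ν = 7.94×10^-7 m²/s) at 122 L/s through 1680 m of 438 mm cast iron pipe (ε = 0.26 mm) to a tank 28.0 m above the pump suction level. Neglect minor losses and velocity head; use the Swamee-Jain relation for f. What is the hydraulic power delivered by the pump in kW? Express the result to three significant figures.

P_hyd ≈ 36.2 kW

V = 4Q/(πD²) = 0.8097 m/s; Re = 4.47×10^5; ε/D = 5.94×10^-4; f = 0.01843
h_f = f(L/D)V²/2g = 2.363 m
Total head H = z + h_f = 28.0 + 2.363 = 30.36 m
P_hyd = ρgQH = 995.5·9.81·0.122·30.36 = 36.18 kW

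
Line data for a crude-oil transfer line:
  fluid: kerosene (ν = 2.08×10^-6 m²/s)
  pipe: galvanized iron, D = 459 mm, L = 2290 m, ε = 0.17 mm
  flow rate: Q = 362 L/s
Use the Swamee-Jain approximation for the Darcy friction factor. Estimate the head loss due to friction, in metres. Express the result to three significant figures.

V = 4Q/(πD²) = 4·0.362/(π·0.459²) = 2.188 m/s
Re = VD/ν = 2.188·0.459/2.08×10^-6 = 4.83×10^5 → turbulent
ε/D = 0.17/459 = 3.70×10^-4
Swamee-Jain: f = 0.01694
h_f = f(L/D)V²/(2g) = 0.01694·(2290/0.459)·2.188²/(2·9.81) = 20.62 m

h_f ≈ 20.6 m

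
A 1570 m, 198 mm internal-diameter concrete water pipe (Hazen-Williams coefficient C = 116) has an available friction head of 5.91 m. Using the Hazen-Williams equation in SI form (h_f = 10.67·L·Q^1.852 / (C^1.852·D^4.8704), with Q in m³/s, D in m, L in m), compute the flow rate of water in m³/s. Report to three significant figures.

Q ≈ 0.0224 m³/s

Rearranging: Q = [h_f·C^1.852·D^4.8704 / (10.67·L)]^(1/1.852)
Q = [5.91·116^1.852·0.198^4.8704 / (10.67·1570)]^0.540 = 0.02242 m³/s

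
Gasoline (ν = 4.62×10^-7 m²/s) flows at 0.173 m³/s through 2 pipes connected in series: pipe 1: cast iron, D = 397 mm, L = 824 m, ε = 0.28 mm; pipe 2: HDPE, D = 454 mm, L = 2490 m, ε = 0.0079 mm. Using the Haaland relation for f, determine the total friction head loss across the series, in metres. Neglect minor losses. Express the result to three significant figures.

Pipe 1: V = 1.398 m/s, Re = 1.20×10^6, ε/D = 7.05×10^-4, f = 0.01839, h_1 = f(L/D)V²/2g = 3.800 m
Pipe 2: V = 1.069 m/s, Re = 1.05×10^6, ε/D = 1.74×10^-5, f = 0.01183, h_2 = f(L/D)V²/2g = 3.776 m
Series → Q common, losses add: H = Σh = 7.576 m

H ≈ 7.58 m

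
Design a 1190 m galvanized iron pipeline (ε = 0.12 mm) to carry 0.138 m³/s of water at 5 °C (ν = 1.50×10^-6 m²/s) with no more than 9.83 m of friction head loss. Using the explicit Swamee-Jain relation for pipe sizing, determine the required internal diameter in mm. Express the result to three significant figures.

D ≈ 324 mm

Swamee-Jain (Type III): D = 0.66·[ε^1.25·(LQ²/(gh_f))^4.75 + ν·Q^9.4·(L/(gh_f))^5.2]^0.04
LQ²/(gh_f) = 0.2350; L/(gh_f) = 12.34
Term 1 = ε^1.25·(…)^4.75 = 1.29×10^-8; Term 2 = ν·Q^9.4·(…)^5.2 = 5.83×10^-9
D = 0.66·(1.29×10^-8 + 5.83×10^-9)^0.04 = 0.3239 m = 324 mm
Check: V = 1.67 m/s, Re = 3.62×10^5, f = 0.01728, h_f = 9.07 m ≈ 9.83 m ✓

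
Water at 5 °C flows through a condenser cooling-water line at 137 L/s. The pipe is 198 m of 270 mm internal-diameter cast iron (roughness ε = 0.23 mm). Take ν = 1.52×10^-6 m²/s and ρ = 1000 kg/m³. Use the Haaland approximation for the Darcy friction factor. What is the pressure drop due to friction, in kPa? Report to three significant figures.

V = 4Q/(πD²) = 4·0.137/(π·0.270²) = 2.393 m/s
Re = VD/ν = 2.393·0.270/1.52×10^-6 = 4.25×10^5 → turbulent
ε/D = 0.23/270 = 8.52×10^-4
Haaland: f = 0.01961
h_f = f(L/D)V²/(2g) = 0.01961·(198/0.270)·2.393²/(2·9.81) = 4.197 m
Δp = ρg·h_f = 1000·9.81·4.197 = 41.17 kPa

Δp ≈ 41.2 kPa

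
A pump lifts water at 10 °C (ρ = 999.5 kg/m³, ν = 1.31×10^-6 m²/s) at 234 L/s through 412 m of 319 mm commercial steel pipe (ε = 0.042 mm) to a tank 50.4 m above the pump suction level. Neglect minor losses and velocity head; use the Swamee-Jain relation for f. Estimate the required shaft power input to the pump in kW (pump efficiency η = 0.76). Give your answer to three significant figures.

V = 4Q/(πD²) = 2.928 m/s; Re = 7.13×10^5; ε/D = 1.32×10^-4; f = 0.01433
h_f = f(L/D)V²/2g = 8.087 m
Total head H = z + h_f = 50.4 + 8.087 = 58.49 m
P_hyd = ρgQH = 999.5·9.81·0.234·58.49 = 134.2 kW
P_shaft = P_hyd/η = 134.2/0.76 = 176.6 kW

P_shaft ≈ 177 kW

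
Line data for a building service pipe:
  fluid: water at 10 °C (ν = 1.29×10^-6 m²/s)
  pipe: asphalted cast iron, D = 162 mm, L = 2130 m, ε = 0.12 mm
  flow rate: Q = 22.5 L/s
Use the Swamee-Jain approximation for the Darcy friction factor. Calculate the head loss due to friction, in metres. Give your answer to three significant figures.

h_f ≈ 16.6 m

V = 4Q/(πD²) = 4·0.0225/(π·0.162²) = 1.092 m/s
Re = VD/ν = 1.092·0.162/1.29×10^-6 = 1.37×10^5 → turbulent
ε/D = 0.12/162 = 7.41×10^-4
Swamee-Jain: f = 0.02073
h_f = f(L/D)V²/(2g) = 0.02073·(2130/0.162)·1.092²/(2·9.81) = 16.56 m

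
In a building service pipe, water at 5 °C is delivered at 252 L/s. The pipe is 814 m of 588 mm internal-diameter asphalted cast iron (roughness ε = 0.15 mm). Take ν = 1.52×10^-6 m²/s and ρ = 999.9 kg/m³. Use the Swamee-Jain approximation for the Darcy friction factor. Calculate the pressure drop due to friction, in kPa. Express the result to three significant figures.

V = 4Q/(πD²) = 4·0.252/(π·0.588²) = 0.9280 m/s
Re = VD/ν = 0.9280·0.588/1.52×10^-6 = 3.59×10^5 → turbulent
ε/D = 0.15/588 = 2.55×10^-4
Swamee-Jain: f = 0.01645
h_f = f(L/D)V²/(2g) = 0.01645·(814/0.588)·0.9280²/(2·9.81) = 0.9997 m
Δp = ρg·h_f = 999.9·9.81·0.9997 = 9.806 kPa

Δp ≈ 9.81 kPa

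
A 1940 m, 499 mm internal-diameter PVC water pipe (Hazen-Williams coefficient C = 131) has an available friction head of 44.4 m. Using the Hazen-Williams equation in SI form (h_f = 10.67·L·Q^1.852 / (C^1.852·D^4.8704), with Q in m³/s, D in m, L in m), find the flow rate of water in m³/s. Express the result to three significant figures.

Q ≈ 0.763 m³/s

Rearranging: Q = [h_f·C^1.852·D^4.8704 / (10.67·L)]^(1/1.852)
Q = [44.4·131^1.852·0.499^4.8704 / (10.67·1940)]^0.540 = 0.7628 m³/s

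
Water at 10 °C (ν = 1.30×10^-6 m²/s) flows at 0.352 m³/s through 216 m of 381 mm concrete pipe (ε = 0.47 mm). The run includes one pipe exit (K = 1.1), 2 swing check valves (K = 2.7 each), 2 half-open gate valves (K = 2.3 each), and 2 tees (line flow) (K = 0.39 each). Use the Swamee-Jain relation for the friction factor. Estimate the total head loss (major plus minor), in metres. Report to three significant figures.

V = 4Q/(πD²) = 3.087 m/s; V²/2g = 0.4859 m
Re = 9.05×10^5, ε/D = 0.00123 → f = 0.02106 (Swamee-Jain)
Major: h_f = f(L/D)·V²/2g = 0.02106·566.9·0.4859 = 5.800 m
Minor: ΣK = 11.9; h_m = ΣK·V²/2g = 5.772 m
Total H_L = 5.800 + 5.772 = 11.57 m

H_L ≈ 11.6 m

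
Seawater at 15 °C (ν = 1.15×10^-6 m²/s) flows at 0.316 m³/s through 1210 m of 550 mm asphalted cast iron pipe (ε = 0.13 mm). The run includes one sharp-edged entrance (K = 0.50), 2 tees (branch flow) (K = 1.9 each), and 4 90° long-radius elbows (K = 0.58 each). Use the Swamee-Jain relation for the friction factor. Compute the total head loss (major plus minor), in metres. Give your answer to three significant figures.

V = 4Q/(πD²) = 1.330 m/s; V²/2g = 0.09017 m
Re = 6.36×10^5, ε/D = 2.36×10^-4 → f = 0.01556 (Swamee-Jain)
Major: h_f = f(L/D)·V²/2g = 0.01556·2200·0.09017 = 3.087 m
Minor: ΣK = 6.62; h_m = ΣK·V²/2g = 0.5969 m
Total H_L = 3.087 + 0.5969 = 3.684 m

H_L ≈ 3.68 m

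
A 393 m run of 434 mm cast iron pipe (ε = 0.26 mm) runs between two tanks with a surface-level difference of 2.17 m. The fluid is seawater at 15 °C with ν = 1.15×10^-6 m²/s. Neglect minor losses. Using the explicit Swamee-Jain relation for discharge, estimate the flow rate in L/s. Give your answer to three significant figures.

Q ≈ 238 L/s

Swamee-Jain (Type II): Q = -0.965·√(gD⁵h_f/L)·ln[ε/(3.7D) + √(3.17ν²L/(gD³h_f))]
√(gD⁵h_f/L) = √(9.81·0.434⁵·2.17/393) = 0.02888
ε/(3.7D) = 1.62×10^-4; √(3.17ν²L/(gD³h_f)) = 3.08×10^-5
Q = -0.965·0.02888·ln(1.927×10^-4) = 0.2384 m³/s
Check: V = 1.61 m/s, Re = 6.08×10^5, f = 0.01822, h_f = 2.18 m ≈ 2.17 m ✓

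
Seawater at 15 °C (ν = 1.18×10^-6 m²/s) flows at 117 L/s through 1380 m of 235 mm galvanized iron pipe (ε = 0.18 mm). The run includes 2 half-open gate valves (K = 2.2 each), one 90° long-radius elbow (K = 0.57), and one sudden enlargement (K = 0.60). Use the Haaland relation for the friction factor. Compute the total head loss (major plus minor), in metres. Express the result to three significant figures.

V = 4Q/(πD²) = 2.697 m/s; V²/2g = 0.3709 m
Re = 5.37×10^5, ε/D = 7.66×10^-4 → f = 0.01905 (Haaland)
Major: h_f = f(L/D)·V²/2g = 0.01905·5872·0.3709 = 41.48 m
Minor: ΣK = 5.57; h_m = ΣK·V²/2g = 2.066 m
Total H_L = 41.48 + 2.066 = 43.54 m

H_L ≈ 43.5 m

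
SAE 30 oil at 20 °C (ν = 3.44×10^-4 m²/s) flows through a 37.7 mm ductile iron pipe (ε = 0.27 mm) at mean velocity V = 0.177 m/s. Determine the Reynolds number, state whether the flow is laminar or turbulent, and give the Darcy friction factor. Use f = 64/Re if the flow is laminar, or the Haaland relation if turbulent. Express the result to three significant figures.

Re = VD/ν = 0.1770·0.0377/3.44×10^-4 = 19.4
Re < 2300 → laminar → f = 64/Re = 3.299

Re ≈ 19.4; laminar; f = 64/Re ≈ 3.30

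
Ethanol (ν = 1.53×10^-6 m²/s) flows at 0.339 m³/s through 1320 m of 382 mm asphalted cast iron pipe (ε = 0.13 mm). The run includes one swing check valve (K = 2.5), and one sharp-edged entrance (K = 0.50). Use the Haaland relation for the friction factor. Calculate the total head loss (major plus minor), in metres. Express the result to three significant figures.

H_L ≈ 26.2 m

V = 4Q/(πD²) = 2.958 m/s; V²/2g = 0.4459 m
Re = 7.39×10^5, ε/D = 3.40×10^-4 → f = 0.01614 (Haaland)
Major: h_f = f(L/D)·V²/2g = 0.01614·3455·0.4459 = 24.88 m
Minor: ΣK = 3.00; h_m = ΣK·V²/2g = 1.338 m
Total H_L = 24.88 + 1.338 = 26.22 m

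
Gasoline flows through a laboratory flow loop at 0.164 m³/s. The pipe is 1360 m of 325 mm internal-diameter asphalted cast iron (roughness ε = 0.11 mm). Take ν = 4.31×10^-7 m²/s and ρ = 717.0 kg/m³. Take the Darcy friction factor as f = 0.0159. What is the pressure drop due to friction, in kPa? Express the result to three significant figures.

Δp ≈ 93.2 kPa

V = 4Q/(πD²) = 4·0.164/(π·0.325²) = 1.977 m/s
h_f = f(L/D)V²/(2g) = 0.01590·(1360/0.325)·1.977²/(2·9.81) = 13.25 m
Δp = ρg·h_f = 717.0·9.81·13.25 = 93.22 kPa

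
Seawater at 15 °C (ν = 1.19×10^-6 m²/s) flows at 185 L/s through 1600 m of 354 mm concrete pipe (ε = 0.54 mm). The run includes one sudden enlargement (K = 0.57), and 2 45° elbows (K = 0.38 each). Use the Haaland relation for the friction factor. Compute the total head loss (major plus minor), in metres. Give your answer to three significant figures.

V = 4Q/(πD²) = 1.880 m/s; V²/2g = 0.1801 m
Re = 5.59×10^5, ε/D = 0.00153 → f = 0.02221 (Haaland)
Major: h_f = f(L/D)·V²/2g = 0.02221·4520·0.1801 = 18.08 m
Minor: ΣK = 1.33; h_m = ΣK·V²/2g = 0.2395 m
Total H_L = 18.08 + 0.2395 = 18.32 m

H_L ≈ 18.3 m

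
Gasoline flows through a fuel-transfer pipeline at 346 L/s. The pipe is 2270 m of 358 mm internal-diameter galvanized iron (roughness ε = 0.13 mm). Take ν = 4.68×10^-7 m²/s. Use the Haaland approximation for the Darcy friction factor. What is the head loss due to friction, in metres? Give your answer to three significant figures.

h_f ≈ 60.4 m

V = 4Q/(πD²) = 4·0.346/(π·0.358²) = 3.437 m/s
Re = VD/ν = 3.437·0.358/4.68×10^-7 = 2.63×10^6 → turbulent
ε/D = 0.13/358 = 3.63×10^-4
Haaland: f = 0.01581
h_f = f(L/D)V²/(2g) = 0.01581·(2270/0.358)·3.437²/(2·9.81) = 60.38 m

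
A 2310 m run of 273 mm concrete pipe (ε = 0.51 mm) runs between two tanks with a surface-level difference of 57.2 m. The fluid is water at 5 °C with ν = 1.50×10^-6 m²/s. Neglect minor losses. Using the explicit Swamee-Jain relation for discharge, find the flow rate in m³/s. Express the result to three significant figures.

Swamee-Jain (Type II): Q = -0.965·√(gD⁵h_f/L)·ln[ε/(3.7D) + √(3.17ν²L/(gD³h_f))]
√(gD⁵h_f/L) = √(9.81·0.273⁵·57.2/2310) = 0.01919
ε/(3.7D) = 5.05×10^-4; √(3.17ν²L/(gD³h_f)) = 3.80×10^-5
Q = -0.965·0.01919·ln(5.429×10^-4) = 0.1393 m³/s
Check: V = 2.38 m/s, Re = 4.33×10^5, f = 0.02357, h_f = 57.5 m ≈ 57.2 m ✓

Q ≈ 0.139 m³/s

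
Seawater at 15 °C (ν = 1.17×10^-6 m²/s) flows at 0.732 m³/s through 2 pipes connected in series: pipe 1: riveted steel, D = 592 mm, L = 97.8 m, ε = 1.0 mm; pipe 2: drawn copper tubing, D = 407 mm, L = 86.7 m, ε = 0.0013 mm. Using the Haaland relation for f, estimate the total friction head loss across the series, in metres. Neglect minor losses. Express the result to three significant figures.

H ≈ 4.94 m

Pipe 1: V = 2.659 m/s, Re = 1.35×10^6, ε/D = 0.00169, f = 0.02258, h_1 = f(L/D)V²/2g = 1.345 m
Pipe 2: V = 5.626 m/s, Re = 1.96×10^6, ε/D = 3.19×10^-6, f = 0.01047, h_2 = f(L/D)V²/2g = 3.597 m
Series → Q common, losses add: H = Σh = 4.942 m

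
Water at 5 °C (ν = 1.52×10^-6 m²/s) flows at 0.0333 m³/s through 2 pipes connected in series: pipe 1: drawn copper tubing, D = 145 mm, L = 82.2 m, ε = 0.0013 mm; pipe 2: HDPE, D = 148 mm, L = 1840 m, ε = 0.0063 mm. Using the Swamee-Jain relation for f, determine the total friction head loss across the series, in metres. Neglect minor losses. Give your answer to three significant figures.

H ≈ 40.0 m

Pipe 1: V = 2.017 m/s, Re = 1.92×10^5, ε/D = 8.97×10^-6, f = 0.01573, h_1 = f(L/D)V²/2g = 1.848 m
Pipe 2: V = 1.936 m/s, Re = 1.88×10^5, ε/D = 4.26×10^-5, f = 0.01608, h_2 = f(L/D)V²/2g = 38.18 m
Series → Q common, losses add: H = Σh = 40.03 m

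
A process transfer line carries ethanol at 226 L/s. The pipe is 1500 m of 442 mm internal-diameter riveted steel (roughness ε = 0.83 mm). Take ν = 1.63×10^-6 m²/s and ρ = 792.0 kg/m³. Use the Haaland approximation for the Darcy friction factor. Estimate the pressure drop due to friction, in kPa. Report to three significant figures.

Δp ≈ 68.5 kPa

V = 4Q/(πD²) = 4·0.226/(π·0.442²) = 1.473 m/s
Re = VD/ν = 1.473·0.442/1.63×10^-6 = 3.99×10^5 → turbulent
ε/D = 0.83/442 = 0.00188
Haaland: f = 0.02350
h_f = f(L/D)V²/(2g) = 0.02350·(1500/0.442)·1.473²/(2·9.81) = 8.818 m
Δp = ρg·h_f = 792.0·9.81·8.818 = 68.51 kPa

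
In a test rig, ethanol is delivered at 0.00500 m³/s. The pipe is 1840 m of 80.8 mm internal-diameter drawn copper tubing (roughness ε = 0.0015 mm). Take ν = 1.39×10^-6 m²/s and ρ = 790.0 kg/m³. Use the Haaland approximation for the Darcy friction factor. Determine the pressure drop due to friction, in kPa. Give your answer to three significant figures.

V = 4Q/(πD²) = 4·0.00500/(π·0.0808²) = 0.9751 m/s
Re = VD/ν = 0.9751·0.0808/1.39×10^-6 = 5.67×10^4 → turbulent
ε/D = 0.0015/80.8 = 1.86×10^-5
Haaland: f = 0.02019
h_f = f(L/D)V²/(2g) = 0.02019·(1840/0.0808)·0.9751²/(2·9.81) = 22.28 m
Δp = ρg·h_f = 790.0·9.81·22.28 = 172.7 kPa

Δp ≈ 173 kPa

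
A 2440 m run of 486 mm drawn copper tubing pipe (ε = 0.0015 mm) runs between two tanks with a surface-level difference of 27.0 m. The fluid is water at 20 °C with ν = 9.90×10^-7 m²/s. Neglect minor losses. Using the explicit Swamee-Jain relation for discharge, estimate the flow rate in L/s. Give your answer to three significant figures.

Q ≈ 576 L/s

Swamee-Jain (Type II): Q = -0.965·√(gD⁵h_f/L)·ln[ε/(3.7D) + √(3.17ν²L/(gD³h_f))]
√(gD⁵h_f/L) = √(9.81·0.486⁵·27.0/2440) = 0.05425
ε/(3.7D) = 8.34×10^-7; √(3.17ν²L/(gD³h_f)) = 1.58×10^-5
Q = -0.965·0.05425·ln(1.662×10^-5) = 0.5761 m³/s
Check: V = 3.11 m/s, Re = 1.52×10^6, f = 0.01093, h_f = 27.0 m ≈ 27.0 m ✓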